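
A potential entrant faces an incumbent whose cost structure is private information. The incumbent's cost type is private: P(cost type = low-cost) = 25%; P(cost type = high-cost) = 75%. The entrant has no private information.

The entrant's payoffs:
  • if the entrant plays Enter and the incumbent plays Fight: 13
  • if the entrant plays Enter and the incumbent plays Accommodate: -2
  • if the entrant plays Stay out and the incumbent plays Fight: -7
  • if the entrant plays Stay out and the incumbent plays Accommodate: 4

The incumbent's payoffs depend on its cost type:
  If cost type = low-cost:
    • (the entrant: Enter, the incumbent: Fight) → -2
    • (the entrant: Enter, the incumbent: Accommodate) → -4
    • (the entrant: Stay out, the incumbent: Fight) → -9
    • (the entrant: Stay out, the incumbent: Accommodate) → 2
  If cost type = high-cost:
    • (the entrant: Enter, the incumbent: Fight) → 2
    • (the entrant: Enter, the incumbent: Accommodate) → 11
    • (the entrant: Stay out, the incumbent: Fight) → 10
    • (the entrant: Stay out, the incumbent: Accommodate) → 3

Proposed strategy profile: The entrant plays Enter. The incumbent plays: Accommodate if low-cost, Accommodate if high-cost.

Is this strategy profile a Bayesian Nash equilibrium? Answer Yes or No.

No

A profile is a BNE iff every type of every player is best-responding given beliefs about the other side.
The entrant plays Enter: E[Enter] = 0.25·(-2) + 0.75·(-2) = -2; E[Stay out] = 4. Not best-responding. ✗
The incumbent (cost type low-cost), facing Enter: Fight gives -2, Accommodate gives -4. Proposed Accommodate is not best — profitable deviation exists. ✗
The incumbent (cost type high-cost), facing Enter: Fight gives 2, Accommodate gives 11. Proposed Accommodate is best. ✓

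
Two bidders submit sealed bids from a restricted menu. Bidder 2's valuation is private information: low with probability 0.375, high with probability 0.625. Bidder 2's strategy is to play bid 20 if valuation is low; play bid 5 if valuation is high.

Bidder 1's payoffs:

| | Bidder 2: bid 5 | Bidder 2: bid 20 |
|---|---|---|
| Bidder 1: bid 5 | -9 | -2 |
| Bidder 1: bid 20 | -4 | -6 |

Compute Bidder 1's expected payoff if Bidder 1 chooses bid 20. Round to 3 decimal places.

Take the expectation over Bidder 2's valuation, weighting each type's action by its prior probability.
E[bid 20] = 0.375·(-6) + 0.625·(-4) = (-2.25) + (-2.5) = -4.75

-4.750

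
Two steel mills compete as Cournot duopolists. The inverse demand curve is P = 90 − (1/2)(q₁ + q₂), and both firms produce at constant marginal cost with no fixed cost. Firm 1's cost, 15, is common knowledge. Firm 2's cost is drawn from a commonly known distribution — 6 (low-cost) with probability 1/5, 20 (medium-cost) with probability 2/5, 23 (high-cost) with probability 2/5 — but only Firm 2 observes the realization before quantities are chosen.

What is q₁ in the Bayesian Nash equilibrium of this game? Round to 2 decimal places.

52.27

Firm 2 with cost c maximizes (90 − (1/2)(q₁+q₂) − c)·q₂, giving q₂(c) = (90 − c − (1/2)q₁).
E[c₂] = 1/5·6 + 2/5·20 + 2/5·23 = 18.4
Firm 1's FOC against E[q₂] yields q₁ = (90 − 2·15 + E[c₂])/(3/2) = (90 − 30 + 18.4)/(3/2) = 52.2667.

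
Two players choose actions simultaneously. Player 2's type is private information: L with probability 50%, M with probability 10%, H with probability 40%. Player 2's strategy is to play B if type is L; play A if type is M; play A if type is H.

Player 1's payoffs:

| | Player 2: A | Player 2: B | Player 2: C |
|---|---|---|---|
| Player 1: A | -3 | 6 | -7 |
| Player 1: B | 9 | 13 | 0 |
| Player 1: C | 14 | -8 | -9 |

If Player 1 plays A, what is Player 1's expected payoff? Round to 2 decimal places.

E[A] = 0.5·6 + 0.1·(-3) + 0.4·(-3) = 3 + (-0.3) + (-1.2) = 1.5

1.50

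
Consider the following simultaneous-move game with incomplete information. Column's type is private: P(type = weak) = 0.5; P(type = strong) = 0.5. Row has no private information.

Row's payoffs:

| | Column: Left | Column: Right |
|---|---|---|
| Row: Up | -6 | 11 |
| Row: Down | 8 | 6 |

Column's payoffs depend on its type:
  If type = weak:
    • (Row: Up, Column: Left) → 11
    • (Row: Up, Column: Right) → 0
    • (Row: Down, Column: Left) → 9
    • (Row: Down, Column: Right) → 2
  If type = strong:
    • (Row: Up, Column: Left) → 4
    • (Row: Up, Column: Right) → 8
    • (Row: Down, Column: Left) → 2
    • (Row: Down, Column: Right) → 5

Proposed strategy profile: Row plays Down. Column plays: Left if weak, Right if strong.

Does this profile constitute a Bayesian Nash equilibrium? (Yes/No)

A profile is a BNE iff every type of every player is best-responding given beliefs about the other side.
Row plays Down: E[Down] = 0.5·(8) + 0.5·(6) = 7; E[Up] = 2.5. Best-responding. ✓
Column (type weak), facing Down: Left gives 9, Right gives 2. Proposed Left is best. ✓
Column (type strong), facing Down: Left gives 2, Right gives 5. Proposed Right is best. ✓

Yes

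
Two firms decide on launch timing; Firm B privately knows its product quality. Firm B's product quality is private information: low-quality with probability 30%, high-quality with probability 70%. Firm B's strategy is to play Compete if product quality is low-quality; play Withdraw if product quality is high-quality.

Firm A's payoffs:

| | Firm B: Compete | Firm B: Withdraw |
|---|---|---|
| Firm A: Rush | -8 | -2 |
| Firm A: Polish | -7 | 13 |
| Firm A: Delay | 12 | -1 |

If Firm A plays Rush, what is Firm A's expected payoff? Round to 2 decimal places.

-3.80

E[Rush] = 0.3·(-8) + 0.7·(-2) = (-2.4) + (-1.4) = -3.8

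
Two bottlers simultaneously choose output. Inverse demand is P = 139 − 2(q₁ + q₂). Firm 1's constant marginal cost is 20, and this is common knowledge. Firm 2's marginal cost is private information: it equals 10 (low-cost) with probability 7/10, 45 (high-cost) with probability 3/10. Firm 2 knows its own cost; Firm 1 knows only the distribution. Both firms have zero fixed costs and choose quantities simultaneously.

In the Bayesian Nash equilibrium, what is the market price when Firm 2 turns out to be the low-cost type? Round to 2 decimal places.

Type-c best response for Firm 2: q₂(c) = (139 − c)/4 − q₁/2.
Firm 1 maximizes expected profit; its first-order condition is 139 − 4q₁ − 2E[q₂] − 20 = 0.
Substituting E[q₂] and solving: E[c₂] = 20.5, so q₁ = (139 − 2·20 + 20.5)/6 = 19.9167.
q₂(low-cost) = 22.2917, so P = 139 − 2·(19.9167 + 22.2917) = 54.5833.

54.58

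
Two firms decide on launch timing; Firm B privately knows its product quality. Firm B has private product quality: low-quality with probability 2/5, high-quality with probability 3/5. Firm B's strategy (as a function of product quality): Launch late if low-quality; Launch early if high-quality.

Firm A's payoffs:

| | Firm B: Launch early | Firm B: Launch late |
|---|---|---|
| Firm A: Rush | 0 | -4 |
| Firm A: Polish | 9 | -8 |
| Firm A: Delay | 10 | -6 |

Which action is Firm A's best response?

Delay

Compute Firm A's expected payoff for each action, taking the expectation over Firm B's type.
E[Rush] = 2/5·(-4) + 3/5·(0) = -8/5
E[Polish] = 2/5·(-8) + 3/5·(9) = 11/5
E[Delay] = 2/5·(-6) + 3/5·(10) = 18/5
Best response: Delay (18/5 is the largest).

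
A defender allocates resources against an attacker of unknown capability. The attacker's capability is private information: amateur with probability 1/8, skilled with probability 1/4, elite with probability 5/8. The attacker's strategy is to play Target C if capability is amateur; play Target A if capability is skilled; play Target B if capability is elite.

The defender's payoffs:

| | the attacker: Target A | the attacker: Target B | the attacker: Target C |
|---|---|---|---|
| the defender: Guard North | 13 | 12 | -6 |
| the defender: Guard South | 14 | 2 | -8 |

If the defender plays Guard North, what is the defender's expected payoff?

10

E[Guard North] = 1/8·(-6) + 1/4·13 + 5/8·12 = (-3/4) + 13/4 + 15/2 = 10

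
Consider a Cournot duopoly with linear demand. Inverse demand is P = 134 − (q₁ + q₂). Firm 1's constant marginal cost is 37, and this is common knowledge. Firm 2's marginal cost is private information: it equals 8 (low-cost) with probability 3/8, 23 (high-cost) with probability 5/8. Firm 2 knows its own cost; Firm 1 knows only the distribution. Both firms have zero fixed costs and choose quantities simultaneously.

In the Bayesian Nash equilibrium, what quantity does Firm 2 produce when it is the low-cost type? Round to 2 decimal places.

50.10

Type-c best response for Firm 2: q₂(c) = (134 − c)/2 − q₁/2.
Firm 1 maximizes expected profit; its first-order condition is 134 − 2q₁ − E[q₂] − 37 = 0.
Substituting E[q₂] and solving: E[c₂] = 17.375, so q₁ = (134 − 2·37 + 17.375)/3 = 25.7917.
q₂(low-cost) = (134 − 8 − 25.7917)/2 = 50.1042.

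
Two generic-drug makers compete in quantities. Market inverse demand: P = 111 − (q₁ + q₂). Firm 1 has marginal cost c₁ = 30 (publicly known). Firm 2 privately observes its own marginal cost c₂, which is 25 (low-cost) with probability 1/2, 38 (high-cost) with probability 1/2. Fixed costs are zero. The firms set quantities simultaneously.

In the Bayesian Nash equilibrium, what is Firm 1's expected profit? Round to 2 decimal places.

Type-c best response for Firm 2: q₂(c) = (111 − c)/2 − q₁/2.
Firm 1 maximizes expected profit; its first-order condition is 111 − 2q₁ − E[q₂] − 30 = 0.
Substituting E[q₂] and solving: E[c₂] = 31.5, so q₁ = (111 − 2·30 + 31.5)/3 = 27.5.
E[P] = 111 − (q₁ + E[q₂]) = 57.5; Firm 1's expected profit = (E[P] − 30)·q₁ = (57.5 − 30)·27.5 = 756.25.

756.25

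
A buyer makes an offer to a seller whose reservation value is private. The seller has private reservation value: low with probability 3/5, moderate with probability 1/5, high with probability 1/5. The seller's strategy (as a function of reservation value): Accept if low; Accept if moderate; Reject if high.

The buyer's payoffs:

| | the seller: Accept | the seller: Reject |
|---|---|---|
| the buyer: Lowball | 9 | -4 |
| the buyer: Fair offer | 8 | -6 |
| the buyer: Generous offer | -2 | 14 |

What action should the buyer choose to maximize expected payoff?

Lowball

E[Lowball] = 3/5·(9) + 1/5·(9) + 1/5·(-4) = 32/5
E[Fair offer] = 3/5·(8) + 1/5·(8) + 1/5·(-6) = 26/5
E[Generous offer] = 3/5·(-2) + 1/5·(-2) + 1/5·(14) = 6/5
Best response: Lowball (32/5 is the largest).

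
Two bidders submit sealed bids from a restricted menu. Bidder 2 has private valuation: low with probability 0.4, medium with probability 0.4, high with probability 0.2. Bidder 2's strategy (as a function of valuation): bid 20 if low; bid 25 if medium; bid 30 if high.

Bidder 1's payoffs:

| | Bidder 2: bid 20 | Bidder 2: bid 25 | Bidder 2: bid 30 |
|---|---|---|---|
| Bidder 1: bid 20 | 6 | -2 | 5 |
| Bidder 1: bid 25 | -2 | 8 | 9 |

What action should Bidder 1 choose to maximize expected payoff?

Compute Bidder 1's expected payoff for each action, taking the expectation over Bidder 2's type.
E[bid 20] = 0.4·(6) + 0.4·(-2) + 0.2·(5) = 2.6
E[bid 25] = 0.4·(-2) + 0.4·(8) + 0.2·(9) = 4.2
Best response: bid 25 (4.2 is the largest).

bid 25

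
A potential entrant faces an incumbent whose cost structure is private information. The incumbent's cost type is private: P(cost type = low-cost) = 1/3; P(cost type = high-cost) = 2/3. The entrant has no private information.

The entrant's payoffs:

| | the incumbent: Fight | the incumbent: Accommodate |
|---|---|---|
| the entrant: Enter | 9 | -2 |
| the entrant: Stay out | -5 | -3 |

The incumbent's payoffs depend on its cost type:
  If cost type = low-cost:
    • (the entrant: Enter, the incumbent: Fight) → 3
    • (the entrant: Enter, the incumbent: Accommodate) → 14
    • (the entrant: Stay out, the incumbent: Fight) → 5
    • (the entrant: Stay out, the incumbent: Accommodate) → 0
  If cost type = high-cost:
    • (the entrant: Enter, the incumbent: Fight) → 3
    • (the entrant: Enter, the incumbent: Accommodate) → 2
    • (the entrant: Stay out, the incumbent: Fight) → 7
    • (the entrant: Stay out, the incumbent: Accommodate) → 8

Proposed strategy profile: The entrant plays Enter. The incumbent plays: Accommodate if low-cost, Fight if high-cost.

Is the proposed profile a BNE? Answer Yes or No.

A profile is a BNE iff every type of every player is best-responding given beliefs about the other side.
The entrant plays Enter: E[Enter] = 1/3·(-2) + 2/3·(9) = 16/3; E[Stay out] = -13/3. Best-responding. ✓
The incumbent (cost type low-cost), facing Enter: Fight gives 3, Accommodate gives 14. Proposed Accommodate is best. ✓
The incumbent (cost type high-cost), facing Enter: Fight gives 3, Accommodate gives 2. Proposed Fight is best. ✓

Yes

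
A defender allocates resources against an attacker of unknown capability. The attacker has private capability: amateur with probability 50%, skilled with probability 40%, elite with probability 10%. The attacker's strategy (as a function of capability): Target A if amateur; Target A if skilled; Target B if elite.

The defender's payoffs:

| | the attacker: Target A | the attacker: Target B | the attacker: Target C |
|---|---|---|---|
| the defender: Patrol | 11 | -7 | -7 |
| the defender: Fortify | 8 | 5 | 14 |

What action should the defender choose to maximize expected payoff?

E[Patrol] = 0.5·(11) + 0.4·(11) + 0.1·(-7) = 9.2
E[Fortify] = 0.5·(8) + 0.4·(8) + 0.1·(5) = 7.7
Best response: Patrol (9.2 is the largest).

Patrol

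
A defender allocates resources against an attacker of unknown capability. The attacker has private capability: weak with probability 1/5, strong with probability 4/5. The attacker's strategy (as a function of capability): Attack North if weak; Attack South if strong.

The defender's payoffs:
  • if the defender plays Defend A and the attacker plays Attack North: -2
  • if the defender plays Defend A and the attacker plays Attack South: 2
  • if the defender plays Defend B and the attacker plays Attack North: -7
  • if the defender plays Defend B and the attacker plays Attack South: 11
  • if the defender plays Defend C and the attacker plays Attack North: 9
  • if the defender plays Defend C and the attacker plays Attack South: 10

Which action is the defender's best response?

Defend C

E[Defend A] = 1/5·(-2) + 4/5·(2) = 6/5
E[Defend B] = 1/5·(-7) + 4/5·(11) = 37/5
E[Defend C] = 1/5·(9) + 4/5·(10) = 49/5
Best response: Defend C (49/5 is the largest).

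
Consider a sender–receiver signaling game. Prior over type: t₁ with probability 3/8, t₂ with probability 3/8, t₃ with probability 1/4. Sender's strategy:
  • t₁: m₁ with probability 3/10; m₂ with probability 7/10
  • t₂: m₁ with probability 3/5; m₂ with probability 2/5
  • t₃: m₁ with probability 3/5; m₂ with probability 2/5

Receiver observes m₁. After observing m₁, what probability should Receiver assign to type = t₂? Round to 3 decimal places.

0.462

P(m₁) = (3/8)·(3/10) + (3/8)·(3/5) + (1/4)·(3/5) = 39/80
P(t₂ | m₁) = ((3/8)·(3/5)) / (39/80) = (9/40) / (39/80) = 6/13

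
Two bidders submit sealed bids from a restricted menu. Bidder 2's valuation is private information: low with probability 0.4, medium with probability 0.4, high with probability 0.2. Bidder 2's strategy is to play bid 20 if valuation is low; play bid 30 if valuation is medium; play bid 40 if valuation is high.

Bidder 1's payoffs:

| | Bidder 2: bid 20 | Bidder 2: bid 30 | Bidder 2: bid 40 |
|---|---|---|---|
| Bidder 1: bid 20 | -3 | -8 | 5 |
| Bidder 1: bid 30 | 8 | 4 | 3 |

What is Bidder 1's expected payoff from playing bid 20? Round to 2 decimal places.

-3.40

Take the expectation over Bidder 2's valuation, weighting each type's action by its prior probability.
E[bid 20] = 0.4·(-3) + 0.4·(-8) + 0.2·5 = (-1.2) + (-3.2) + 1 = -3.4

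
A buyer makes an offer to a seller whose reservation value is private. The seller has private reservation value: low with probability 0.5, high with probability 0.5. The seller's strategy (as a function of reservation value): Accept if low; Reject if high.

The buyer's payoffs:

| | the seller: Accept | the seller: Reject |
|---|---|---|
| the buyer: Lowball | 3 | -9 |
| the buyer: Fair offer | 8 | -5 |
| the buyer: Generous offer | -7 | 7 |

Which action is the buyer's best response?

Compute the buyer's expected payoff for each action, taking the expectation over the seller's type.
E[Lowball] = 0.5·(3) + 0.5·(-9) = -3
E[Fair offer] = 0.5·(8) + 0.5·(-5) = 1.5
E[Generous offer] = 0.5·(-7) + 0.5·(7) = 0
Best response: Fair offer (1.5 is the largest).

Fair offer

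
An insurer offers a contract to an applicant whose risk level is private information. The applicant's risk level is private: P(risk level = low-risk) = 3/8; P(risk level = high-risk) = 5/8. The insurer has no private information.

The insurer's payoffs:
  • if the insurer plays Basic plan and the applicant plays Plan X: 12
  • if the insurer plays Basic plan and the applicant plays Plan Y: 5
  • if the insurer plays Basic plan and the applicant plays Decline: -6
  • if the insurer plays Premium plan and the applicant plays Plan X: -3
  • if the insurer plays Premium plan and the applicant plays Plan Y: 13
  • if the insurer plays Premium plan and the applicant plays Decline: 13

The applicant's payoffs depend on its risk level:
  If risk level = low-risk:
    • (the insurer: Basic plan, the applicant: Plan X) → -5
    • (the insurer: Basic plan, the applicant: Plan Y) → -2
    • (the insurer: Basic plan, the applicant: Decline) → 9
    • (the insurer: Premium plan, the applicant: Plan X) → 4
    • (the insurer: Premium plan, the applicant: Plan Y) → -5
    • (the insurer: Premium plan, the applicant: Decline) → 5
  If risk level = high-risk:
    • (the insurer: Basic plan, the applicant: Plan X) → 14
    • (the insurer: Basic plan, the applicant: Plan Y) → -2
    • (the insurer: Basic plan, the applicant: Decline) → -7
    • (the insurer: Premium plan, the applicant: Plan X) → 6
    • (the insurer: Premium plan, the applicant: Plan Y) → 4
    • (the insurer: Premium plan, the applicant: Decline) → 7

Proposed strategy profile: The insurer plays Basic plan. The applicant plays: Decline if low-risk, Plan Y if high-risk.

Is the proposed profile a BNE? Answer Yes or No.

The insurer plays Basic plan: E[Basic plan] = 3/8·(-6) + 5/8·(5) = 7/8; E[Premium plan] = 13. Not best-responding. ✗
The applicant (risk level low-risk), facing Basic plan: Plan X gives -5, Plan Y gives -2, Decline gives 9. Proposed Decline is best. ✓
The applicant (risk level high-risk), facing Basic plan: Plan X gives 14, Plan Y gives -2, Decline gives -7. Proposed Plan Y is not best — profitable deviation exists. ✗

No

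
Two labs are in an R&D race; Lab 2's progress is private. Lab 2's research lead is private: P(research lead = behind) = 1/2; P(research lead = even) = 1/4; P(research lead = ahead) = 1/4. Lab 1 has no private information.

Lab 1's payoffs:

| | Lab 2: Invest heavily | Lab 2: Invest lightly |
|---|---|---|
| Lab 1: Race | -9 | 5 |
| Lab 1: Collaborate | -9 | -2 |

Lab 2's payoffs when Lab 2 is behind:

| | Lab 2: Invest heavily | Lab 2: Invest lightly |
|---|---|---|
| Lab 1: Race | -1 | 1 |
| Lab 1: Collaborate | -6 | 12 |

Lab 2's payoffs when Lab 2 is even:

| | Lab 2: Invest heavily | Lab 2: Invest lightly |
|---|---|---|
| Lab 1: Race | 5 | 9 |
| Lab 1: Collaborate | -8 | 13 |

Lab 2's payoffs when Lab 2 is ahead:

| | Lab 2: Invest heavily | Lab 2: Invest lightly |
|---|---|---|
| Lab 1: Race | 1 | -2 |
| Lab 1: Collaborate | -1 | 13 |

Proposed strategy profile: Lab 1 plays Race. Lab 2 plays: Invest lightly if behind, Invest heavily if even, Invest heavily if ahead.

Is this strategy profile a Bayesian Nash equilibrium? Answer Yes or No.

Lab 1 plays Race: E[Race] = 1/2·(5) + 1/4·(-9) + 1/4·(-9) = -2; E[Collaborate] = -11/2. Best-responding. ✓
Lab 2 (research lead behind), facing Race: Invest heavily gives -1, Invest lightly gives 1. Proposed Invest lightly is best. ✓
Lab 2 (research lead even), facing Race: Invest heavily gives 5, Invest lightly gives 9. Proposed Invest heavily is not best — profitable deviation exists. ✗
Lab 2 (research lead ahead), facing Race: Invest heavily gives 1, Invest lightly gives -2. Proposed Invest heavily is best. ✓

No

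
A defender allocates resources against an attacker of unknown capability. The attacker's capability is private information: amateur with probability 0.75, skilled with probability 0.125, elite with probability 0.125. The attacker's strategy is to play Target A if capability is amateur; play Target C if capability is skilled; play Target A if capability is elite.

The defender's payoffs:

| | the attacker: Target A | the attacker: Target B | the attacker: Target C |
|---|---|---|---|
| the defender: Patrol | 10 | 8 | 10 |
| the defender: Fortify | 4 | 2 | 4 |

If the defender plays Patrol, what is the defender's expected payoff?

E[Patrol] = 0.75·10 + 0.125·10 + 0.125·10 = 7.5 + 1.25 + 1.25 = 10

10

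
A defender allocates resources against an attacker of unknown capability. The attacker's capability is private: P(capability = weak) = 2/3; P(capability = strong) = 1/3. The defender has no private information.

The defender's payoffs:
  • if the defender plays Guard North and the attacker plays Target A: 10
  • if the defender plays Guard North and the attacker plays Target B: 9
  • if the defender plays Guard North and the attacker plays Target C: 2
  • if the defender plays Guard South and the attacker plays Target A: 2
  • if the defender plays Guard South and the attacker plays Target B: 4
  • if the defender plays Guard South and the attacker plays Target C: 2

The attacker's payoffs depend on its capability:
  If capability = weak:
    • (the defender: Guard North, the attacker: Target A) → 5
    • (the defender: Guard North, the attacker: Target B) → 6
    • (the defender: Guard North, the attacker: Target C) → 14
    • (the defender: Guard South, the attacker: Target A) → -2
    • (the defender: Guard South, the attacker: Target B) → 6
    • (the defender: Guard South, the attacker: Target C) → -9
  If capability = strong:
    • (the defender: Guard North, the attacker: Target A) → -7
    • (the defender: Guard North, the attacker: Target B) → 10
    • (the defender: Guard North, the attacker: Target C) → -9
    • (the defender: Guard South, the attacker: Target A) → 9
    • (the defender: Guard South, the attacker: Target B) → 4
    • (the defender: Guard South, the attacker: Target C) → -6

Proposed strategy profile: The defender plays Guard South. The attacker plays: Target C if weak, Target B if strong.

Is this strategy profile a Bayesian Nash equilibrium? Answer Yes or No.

No

The defender plays Guard South: E[Guard South] = 2/3·(2) + 1/3·(4) = 8/3; E[Guard North] = 13/3. Not best-responding. ✗
The attacker (capability weak), facing Guard South: Target A gives -2, Target B gives 6, Target C gives -9. Proposed Target C is not best — profitable deviation exists. ✗
The attacker (capability strong), facing Guard South: Target A gives 9, Target B gives 4, Target C gives -6. Proposed Target B is not best — profitable deviation exists. ✗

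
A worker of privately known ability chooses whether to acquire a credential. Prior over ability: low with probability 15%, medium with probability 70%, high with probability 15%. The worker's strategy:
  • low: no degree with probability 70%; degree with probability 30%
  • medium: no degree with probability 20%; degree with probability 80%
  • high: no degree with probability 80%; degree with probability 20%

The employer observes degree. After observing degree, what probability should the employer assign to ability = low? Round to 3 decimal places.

Apply Bayes' rule using the sender's strategy as the likelihood.
P(degree) = 0.15·0.3 + 0.7·0.8 + 0.15·0.2 = 0.635
P(low | degree) = (0.15·0.3) / 0.635 = 0.045 / 0.635 = 0.0708661

0.071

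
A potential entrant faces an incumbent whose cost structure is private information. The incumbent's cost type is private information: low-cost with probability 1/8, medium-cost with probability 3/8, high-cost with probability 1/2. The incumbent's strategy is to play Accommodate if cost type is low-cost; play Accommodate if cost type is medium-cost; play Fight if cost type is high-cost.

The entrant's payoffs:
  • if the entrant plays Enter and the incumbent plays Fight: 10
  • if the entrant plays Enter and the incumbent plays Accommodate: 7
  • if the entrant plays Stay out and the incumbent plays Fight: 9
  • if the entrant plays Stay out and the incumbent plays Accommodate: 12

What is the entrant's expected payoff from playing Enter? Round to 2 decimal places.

8.50

Take the expectation over the incumbent's cost type, weighting each type's action by its prior probability.
E[Enter] = 1/8·7 + 3/8·7 + 1/2·10 = 7/8 + 21/8 + 5 = 17/2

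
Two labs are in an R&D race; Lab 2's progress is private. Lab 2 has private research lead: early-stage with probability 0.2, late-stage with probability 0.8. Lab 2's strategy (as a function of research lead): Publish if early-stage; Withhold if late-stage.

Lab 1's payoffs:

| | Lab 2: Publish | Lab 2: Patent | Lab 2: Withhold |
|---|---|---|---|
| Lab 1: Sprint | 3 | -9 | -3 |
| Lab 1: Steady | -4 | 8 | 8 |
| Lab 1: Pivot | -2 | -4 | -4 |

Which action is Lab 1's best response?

Steady

Compute Lab 1's expected payoff for each action, taking the expectation over Lab 2's type.
E[Sprint] = 0.2·(3) + 0.8·(-3) = -1.8
E[Steady] = 0.2·(-4) + 0.8·(8) = 5.6
E[Pivot] = 0.2·(-2) + 0.8·(-4) = -3.6
Best response: Steady (5.6 is the largest).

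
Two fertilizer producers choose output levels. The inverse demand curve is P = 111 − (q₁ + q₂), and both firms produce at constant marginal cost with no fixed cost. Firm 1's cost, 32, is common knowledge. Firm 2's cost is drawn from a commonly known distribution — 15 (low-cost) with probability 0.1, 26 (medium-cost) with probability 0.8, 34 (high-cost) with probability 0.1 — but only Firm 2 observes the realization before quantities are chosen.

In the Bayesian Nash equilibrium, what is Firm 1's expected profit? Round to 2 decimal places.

587.25

Each type of Firm 2 best-responds to q₁; Firm 1 best-responds to the expected q₂ over Firm 2's types.
Firm 2 with cost c maximizes (111 − (q₁+q₂) − c)·q₂, giving q₂(c) = (111 − c − q₁)/2.
E[c₂] = 0.1·15 + 0.8·26 + 0.1·34 = 25.7
Firm 1's FOC against E[q₂] yields q₁ = (111 − 2·32 + E[c₂])/3 = (111 − 64 + 25.7)/3 = 24.2333.
E[P] = 111 − (q₁ + E[q₂]) = 56.2333; Firm 1's expected profit = (E[P] − 32)·q₁ = (56.2333 − 32)·24.2333 = 587.254.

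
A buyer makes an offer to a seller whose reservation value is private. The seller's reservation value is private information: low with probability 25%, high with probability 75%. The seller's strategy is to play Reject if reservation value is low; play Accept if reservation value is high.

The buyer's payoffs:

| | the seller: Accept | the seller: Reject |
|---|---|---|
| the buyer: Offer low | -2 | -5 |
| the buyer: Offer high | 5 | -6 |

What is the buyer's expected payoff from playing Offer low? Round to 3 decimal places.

E[Offer low] = 0.25·(-5) + 0.75·(-2) = (-1.25) + (-1.5) = -2.75

-2.750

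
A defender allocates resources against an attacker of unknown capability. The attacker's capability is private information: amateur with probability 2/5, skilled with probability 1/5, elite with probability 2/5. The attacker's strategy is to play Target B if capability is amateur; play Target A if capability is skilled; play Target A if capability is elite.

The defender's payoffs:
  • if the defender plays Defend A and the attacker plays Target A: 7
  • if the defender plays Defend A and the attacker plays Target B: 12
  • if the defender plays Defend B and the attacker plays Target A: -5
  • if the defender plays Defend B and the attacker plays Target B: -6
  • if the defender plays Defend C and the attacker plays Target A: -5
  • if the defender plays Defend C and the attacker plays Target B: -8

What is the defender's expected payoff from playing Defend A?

Take the expectation over the attacker's capability, weighting each type's action by its prior probability.
E[Defend A] = 2/5·12 + 1/5·7 + 2/5·7 = 24/5 + 7/5 + 14/5 = 9

9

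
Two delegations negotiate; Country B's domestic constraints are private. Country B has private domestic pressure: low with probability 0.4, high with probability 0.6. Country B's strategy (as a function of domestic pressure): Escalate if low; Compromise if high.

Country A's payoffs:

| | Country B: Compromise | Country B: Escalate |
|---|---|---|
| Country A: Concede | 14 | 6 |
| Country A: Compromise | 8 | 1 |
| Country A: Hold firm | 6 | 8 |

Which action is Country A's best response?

E[Concede] = 0.4·(6) + 0.6·(14) = 10.8
E[Compromise] = 0.4·(1) + 0.6·(8) = 5.2
E[Hold firm] = 0.4·(8) + 0.6·(6) = 6.8
Best response: Concede (10.8 is the largest).

Concede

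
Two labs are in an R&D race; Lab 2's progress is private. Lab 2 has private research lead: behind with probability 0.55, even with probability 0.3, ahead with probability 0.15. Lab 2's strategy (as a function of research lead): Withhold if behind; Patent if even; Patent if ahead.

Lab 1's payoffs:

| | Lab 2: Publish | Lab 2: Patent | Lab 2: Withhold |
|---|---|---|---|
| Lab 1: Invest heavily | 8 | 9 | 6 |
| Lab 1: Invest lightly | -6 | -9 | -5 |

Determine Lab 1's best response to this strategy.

Invest heavily

E[Invest heavily] = 0.55·(6) + 0.3·(9) + 0.15·(9) = 7.35
E[Invest lightly] = 0.55·(-5) + 0.3·(-9) + 0.15·(-9) = -6.8
Best response: Invest heavily (7.35 is the largest).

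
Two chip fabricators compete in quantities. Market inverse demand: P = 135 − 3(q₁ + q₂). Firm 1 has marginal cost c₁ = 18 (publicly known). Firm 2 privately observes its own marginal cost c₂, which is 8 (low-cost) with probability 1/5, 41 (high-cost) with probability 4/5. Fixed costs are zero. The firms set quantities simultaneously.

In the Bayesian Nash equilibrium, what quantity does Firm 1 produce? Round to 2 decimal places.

14.82

Type-c best response for Firm 2: q₂(c) = (135 − c)/6 − q₁/2.
Firm 1 maximizes expected profit; its first-order condition is 135 − 6q₁ − 3E[q₂] − 18 = 0.
Substituting E[q₂] and solving: E[c₂] = 34.4, so q₁ = (135 − 2·18 + 34.4)/9 = 14.8222.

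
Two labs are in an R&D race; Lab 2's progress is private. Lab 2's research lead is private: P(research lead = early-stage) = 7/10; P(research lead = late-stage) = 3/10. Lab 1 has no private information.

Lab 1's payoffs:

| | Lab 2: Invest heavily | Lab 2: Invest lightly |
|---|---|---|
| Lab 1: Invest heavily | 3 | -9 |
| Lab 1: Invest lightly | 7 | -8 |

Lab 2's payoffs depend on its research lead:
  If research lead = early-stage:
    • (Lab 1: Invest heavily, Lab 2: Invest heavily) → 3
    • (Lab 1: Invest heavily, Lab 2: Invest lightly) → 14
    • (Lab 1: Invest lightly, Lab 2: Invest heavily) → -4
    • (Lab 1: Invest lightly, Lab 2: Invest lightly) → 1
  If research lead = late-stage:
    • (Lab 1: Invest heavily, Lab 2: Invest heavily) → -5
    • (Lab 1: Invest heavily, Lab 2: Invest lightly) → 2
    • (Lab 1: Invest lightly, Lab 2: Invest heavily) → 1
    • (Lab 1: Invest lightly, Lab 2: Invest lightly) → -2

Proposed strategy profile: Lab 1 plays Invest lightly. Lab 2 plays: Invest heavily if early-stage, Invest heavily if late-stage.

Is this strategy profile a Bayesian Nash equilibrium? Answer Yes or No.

No

Lab 1 plays Invest lightly: E[Invest lightly] = 7/10·(7) + 3/10·(7) = 7; E[Invest heavily] = 3. Best-responding. ✓
Lab 2 (research lead early-stage), facing Invest lightly: Invest heavily gives -4, Invest lightly gives 1. Proposed Invest heavily is not best — profitable deviation exists. ✗
Lab 2 (research lead late-stage), facing Invest lightly: Invest heavily gives 1, Invest lightly gives -2. Proposed Invest heavily is best. ✓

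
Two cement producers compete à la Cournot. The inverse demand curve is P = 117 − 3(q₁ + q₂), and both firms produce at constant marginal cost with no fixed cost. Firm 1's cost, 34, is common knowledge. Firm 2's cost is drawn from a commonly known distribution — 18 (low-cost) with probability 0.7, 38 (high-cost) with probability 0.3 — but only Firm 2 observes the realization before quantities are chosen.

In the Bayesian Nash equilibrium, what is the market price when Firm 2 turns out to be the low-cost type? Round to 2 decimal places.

55.33

Type-c best response for Firm 2: q₂(c) = (117 − c)/6 − q₁/2.
Firm 1 maximizes expected profit; its first-order condition is 117 − 6q₁ − 3E[q₂] − 34 = 0.
Substituting E[q₂] and solving: E[c₂] = 24, so q₁ = (117 − 2·34 + 24)/9 = 8.11111.
q₂(low-cost) = 12.4444, so P = 117 − 3·(8.11111 + 12.4444) = 55.3333.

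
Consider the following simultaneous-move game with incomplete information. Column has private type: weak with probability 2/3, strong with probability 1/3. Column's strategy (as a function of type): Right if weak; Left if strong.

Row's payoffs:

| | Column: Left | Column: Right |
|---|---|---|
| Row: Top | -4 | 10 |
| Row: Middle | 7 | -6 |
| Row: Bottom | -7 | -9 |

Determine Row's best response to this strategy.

E[Top] = 2/3·(10) + 1/3·(-4) = 16/3
E[Middle] = 2/3·(-6) + 1/3·(7) = -5/3
E[Bottom] = 2/3·(-9) + 1/3·(-7) = -25/3
Best response: Top (16/3 is the largest).

Top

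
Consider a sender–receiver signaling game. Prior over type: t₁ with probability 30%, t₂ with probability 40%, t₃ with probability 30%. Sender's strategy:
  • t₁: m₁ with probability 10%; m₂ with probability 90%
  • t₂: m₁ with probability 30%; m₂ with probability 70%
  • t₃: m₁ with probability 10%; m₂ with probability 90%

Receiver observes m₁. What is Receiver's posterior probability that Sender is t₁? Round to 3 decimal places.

0.167

P(m₁) = 0.3·0.1 + 0.4·0.3 + 0.3·0.1 = 0.18
P(t₁ | m₁) = (0.3·0.1) / 0.18 = 0.03 / 0.18 = 0.166667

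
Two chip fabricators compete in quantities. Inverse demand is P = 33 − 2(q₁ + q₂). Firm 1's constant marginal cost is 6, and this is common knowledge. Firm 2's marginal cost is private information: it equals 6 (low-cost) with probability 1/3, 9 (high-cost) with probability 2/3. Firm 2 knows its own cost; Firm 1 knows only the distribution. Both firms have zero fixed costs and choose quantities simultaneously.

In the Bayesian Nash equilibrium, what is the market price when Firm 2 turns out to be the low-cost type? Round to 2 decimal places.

14.67

Type-c best response for Firm 2: q₂(c) = (33 − c)/4 − q₁/2.
Firm 1 maximizes expected profit; its first-order condition is 33 − 4q₁ − 2E[q₂] − 6 = 0.
Substituting E[q₂] and solving: E[c₂] = 8, so q₁ = (33 − 2·6 + 8)/6 = 4.83333.
q₂(low-cost) = 4.33333, so P = 33 − 2·(4.83333 + 4.33333) = 14.6667.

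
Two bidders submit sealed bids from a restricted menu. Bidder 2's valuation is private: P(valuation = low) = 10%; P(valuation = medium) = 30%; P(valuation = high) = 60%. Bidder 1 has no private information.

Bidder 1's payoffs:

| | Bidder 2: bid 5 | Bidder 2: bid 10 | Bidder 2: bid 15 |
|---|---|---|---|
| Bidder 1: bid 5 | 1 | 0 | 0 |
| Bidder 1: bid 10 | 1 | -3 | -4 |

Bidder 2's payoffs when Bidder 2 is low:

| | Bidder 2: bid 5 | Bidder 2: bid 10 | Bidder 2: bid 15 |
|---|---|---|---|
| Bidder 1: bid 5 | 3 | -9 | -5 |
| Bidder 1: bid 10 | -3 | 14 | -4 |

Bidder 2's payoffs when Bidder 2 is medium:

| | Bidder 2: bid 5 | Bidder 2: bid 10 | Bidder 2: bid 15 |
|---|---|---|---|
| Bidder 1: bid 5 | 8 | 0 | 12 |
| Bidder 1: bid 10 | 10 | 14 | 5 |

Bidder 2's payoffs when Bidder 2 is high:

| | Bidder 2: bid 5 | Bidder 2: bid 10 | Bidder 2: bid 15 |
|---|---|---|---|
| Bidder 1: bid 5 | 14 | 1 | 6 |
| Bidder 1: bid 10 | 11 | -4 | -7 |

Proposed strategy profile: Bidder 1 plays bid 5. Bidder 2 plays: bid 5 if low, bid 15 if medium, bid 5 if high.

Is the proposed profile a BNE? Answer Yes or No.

Bidder 1 plays bid 5: E[bid 5] = 0.1·(1) + 0.3·(0) + 0.6·(1) = 0.7; E[bid 10] = -0.5. Best-responding. ✓
Bidder 2 (valuation low), facing bid 5: bid 5 gives 3, bid 10 gives -9, bid 15 gives -5. Proposed bid 5 is best. ✓
Bidder 2 (valuation medium), facing bid 5: bid 5 gives 8, bid 10 gives 0, bid 15 gives 12. Proposed bid 15 is best. ✓
Bidder 2 (valuation high), facing bid 5: bid 5 gives 14, bid 10 gives 1, bid 15 gives 6. Proposed bid 5 is best. ✓

Yes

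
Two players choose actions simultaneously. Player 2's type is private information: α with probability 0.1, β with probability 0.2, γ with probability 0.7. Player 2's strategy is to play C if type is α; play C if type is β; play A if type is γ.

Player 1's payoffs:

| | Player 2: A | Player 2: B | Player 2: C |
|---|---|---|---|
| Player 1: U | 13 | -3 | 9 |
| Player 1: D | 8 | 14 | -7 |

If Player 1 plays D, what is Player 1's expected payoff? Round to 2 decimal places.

Take the expectation over Player 2's type, weighting each type's action by its prior probability.
E[D] = 0.1·(-7) + 0.2·(-7) + 0.7·8 = (-0.7) + (-1.4) + 5.6 = 3.5

3.50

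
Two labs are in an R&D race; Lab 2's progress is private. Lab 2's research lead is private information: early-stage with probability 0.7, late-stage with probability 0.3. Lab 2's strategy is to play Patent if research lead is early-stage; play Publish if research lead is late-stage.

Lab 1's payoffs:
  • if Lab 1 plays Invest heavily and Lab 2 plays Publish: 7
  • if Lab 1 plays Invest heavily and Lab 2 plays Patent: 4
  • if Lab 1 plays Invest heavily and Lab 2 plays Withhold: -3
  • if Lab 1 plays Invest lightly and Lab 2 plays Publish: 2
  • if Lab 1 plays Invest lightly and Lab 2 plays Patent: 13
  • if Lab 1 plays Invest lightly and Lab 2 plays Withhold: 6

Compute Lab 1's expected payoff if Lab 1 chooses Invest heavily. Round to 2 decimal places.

E[Invest heavily] = 0.7·4 + 0.3·7 = 2.8 + 2.1 = 4.9

4.90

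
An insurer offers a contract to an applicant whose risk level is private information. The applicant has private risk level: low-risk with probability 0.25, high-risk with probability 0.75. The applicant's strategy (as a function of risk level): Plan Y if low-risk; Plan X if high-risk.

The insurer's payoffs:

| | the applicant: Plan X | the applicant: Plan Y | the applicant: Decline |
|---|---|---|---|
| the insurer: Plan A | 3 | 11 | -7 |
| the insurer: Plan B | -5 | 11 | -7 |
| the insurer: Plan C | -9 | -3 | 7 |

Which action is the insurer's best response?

E[Plan A] = 0.25·(11) + 0.75·(3) = 5
E[Plan B] = 0.25·(11) + 0.75·(-5) = -1
E[Plan C] = 0.25·(-3) + 0.75·(-9) = -7.5
Best response: Plan A (5 is the largest).

Plan A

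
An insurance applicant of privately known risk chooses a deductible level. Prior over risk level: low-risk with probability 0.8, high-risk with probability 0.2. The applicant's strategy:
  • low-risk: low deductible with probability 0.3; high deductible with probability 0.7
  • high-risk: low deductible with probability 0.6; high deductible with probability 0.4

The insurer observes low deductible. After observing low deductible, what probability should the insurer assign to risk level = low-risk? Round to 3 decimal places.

0.667

P(low deductible) = 0.8·0.3 + 0.2·0.6 = 0.36
P(low-risk | low deductible) = (0.8·0.3) / 0.36 = 0.24 / 0.36 = 0.666667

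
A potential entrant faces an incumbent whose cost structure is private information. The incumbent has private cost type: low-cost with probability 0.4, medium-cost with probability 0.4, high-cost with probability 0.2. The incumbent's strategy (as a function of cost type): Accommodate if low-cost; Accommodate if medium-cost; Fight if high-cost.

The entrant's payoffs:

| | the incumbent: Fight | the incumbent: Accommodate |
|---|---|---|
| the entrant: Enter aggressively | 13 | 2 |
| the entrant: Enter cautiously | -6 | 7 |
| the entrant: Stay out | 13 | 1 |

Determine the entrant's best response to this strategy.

Enter cautiously

E[Enter aggressively] = 0.4·(2) + 0.4·(2) + 0.2·(13) = 4.2
E[Enter cautiously] = 0.4·(7) + 0.4·(7) + 0.2·(-6) = 4.4
E[Stay out] = 0.4·(1) + 0.4·(1) + 0.2·(13) = 3.4
Best response: Enter cautiously (4.4 is the largest).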